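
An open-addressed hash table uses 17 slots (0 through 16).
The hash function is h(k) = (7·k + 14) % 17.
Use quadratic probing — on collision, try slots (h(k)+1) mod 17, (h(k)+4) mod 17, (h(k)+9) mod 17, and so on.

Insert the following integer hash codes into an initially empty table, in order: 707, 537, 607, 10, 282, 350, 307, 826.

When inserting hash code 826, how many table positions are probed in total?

6

707: h=16 => slot 16
537: h=16, probe 16,0 => slot 0
607: h=13 => slot 13
10: h=16, probe 16,0,3 => slot 3
282: h=16, probe 16,0,3,8 => slot 8
350: h=16, probe 16,0,3,8,15 => slot 15
307: h=4 => slot 4
826: h=16, probe 16,0,3,8,15,7 => slot 7
Table: [537, ∅, ∅, 10, 307, ∅, ∅, 826, 282, ∅, ∅, ∅, ∅, 607, ∅, 350, 707]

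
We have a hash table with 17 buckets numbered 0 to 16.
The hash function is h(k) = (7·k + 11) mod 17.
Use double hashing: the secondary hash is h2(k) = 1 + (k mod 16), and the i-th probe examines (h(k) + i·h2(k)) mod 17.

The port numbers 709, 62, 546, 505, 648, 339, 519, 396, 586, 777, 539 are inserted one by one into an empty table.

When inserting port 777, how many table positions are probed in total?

6

709: h=10 → slot 10
62: h=3 → slot 3
546: h=8 → slot 8
505: h=10, h2=10, probe 10,3,13 → slot 13
648: h=8, h2=9, probe 8,0 → slot 0
339: h=4 → slot 4
519: h=6 → slot 6
396: h=12 → slot 12
586: h=16 → slot 16
777: h=10, h2=10, probe 10,3,13,6,16,9 → slot 9
539: h=10, h2=12, probe 10,5 → slot 5
Table: [648, ., ., 62, 339, 539, 519, ., 546, 777, 709, ., 396, 505, ., ., 586]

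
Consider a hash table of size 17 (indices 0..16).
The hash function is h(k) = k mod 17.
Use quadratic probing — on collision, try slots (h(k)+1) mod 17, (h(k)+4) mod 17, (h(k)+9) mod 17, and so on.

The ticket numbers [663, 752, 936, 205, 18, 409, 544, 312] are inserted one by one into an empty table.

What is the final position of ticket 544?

9

Insert 663: h=0, slot 0 empty => index 0.
Insert 752: h=4, slot 4 empty => index 4.
Insert 936: h=1, slot 1 empty => index 1.
Insert 205: h=1, slot 1 occupied => index 2.
Insert 18: h=1, slots 1,2 occupied => index 5.
Insert 409: h=1, slots 1,2,5 occupied => index 10.
Insert 544: h=0, slots 0,1,4 occupied => index 9.
Insert 312: h=6, slot 6 empty => index 6.
Table: [663, 936, 205, ., 752, 18, 312, ., ., 544, 409, ., ., ., ., ., .]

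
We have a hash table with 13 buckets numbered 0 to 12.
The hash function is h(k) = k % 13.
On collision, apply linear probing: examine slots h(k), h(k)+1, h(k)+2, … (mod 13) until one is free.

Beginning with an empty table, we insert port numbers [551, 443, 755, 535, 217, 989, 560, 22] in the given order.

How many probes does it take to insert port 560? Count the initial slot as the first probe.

6

Insert 551: h=5, slot 5 empty -> index 5.
Insert 443: h=1, slot 1 empty -> index 1.
Insert 755: h=1, slot 1 occupied -> index 2.
Insert 535: h=2, slot 2 occupied -> index 3.
Insert 217: h=9, slot 9 empty -> index 9.
Insert 989: h=1, slots 1,2,3 occupied -> index 4.
Insert 560: h=1, slots 1,2,3,4,5 occupied -> index 6.
Insert 22: h=9, slot 9 occupied -> index 10.
Table: [∅, 443, 755, 535, 989, 551, 560, ∅, ∅, 217, 22, ∅, ∅]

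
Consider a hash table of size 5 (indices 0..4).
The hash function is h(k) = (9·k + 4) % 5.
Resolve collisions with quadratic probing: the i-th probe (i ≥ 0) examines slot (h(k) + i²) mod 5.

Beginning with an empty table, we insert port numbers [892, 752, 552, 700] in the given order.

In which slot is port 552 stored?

892: h=2 -> slot 2
752: h=2, probe 2,3 -> slot 3
552: h=2, probe 2,3,1 -> slot 1
700: h=4 -> slot 4
Table: [-, 552, 892, 752, 700]

1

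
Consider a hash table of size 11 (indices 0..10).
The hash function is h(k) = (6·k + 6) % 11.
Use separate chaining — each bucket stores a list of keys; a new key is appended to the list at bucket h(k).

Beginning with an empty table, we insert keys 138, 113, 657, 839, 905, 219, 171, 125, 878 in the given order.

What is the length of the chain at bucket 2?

Insert 138: h=9, bucket 9 empty → new chain.
Insert 113: h=2, bucket 2 empty → new chain.
Insert 657: h=10, bucket 10 empty → new chain.
Insert 839: h=2, bucket 2 nonempty → append to chain.
Insert 905: h=2, bucket 2 nonempty → append to chain.
Insert 219: h=0, bucket 0 empty → new chain.
Insert 171: h=9, bucket 9 nonempty → append to chain.
Insert 125: h=8, bucket 8 empty → new chain.
Insert 878: h=5, bucket 5 empty → new chain.
Final buckets:
0: 219
1: .
2: 113 -> 839 -> 905
3: .
4: .
5: 878
6: .
7: .
8: 125
9: 138 -> 171
10: 657

3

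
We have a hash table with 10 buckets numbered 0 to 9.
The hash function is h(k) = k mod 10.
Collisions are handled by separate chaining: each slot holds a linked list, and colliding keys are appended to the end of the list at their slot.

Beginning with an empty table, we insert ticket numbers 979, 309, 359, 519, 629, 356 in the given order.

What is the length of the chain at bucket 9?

979 -> bucket 9
309 -> bucket 9 (collision)
359 -> bucket 9 (collision)
519 -> bucket 9 (collision)
629 -> bucket 9 (collision)
356 -> bucket 6
Final buckets:
0: ∅
1: ∅
2: ∅
3: ∅
4: ∅
5: ∅
6: 356
7: ∅
8: ∅
9: 979 -> 309 -> 359 -> 519 -> 629

5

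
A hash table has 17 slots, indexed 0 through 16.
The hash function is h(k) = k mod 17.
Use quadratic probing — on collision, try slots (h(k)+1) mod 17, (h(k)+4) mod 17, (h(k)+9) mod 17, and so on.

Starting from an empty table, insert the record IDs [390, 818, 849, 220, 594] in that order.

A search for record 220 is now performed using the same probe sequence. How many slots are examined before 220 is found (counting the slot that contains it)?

390: h=16 -> slot 16
818: h=2 -> slot 2
849: h=16, probe 16,0 -> slot 0
220: h=16, probe 16,0,3 -> slot 3
594: h=16, probe 16,0,3,8 -> slot 8
Table: [849, -, 818, 220, -, -, -, -, 594, -, -, -, -, -, -, -, 390]
Lookup 220: h=16, probe 16,0,3 → found at 3.

3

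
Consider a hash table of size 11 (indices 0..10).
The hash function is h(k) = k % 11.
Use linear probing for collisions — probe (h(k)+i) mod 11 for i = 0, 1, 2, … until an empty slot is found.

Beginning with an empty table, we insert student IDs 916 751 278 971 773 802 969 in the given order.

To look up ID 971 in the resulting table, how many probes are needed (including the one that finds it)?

Insert 916: h=3, slot 3 empty -> index 3.
Insert 751: h=3, slot 3 occupied -> index 4.
Insert 278: h=3, slots 3,4 occupied -> index 5.
Insert 971: h=3, slots 3,4,5 occupied -> index 6.
Insert 773: h=3, slots 3,4,5,6 occupied -> index 7.
Insert 802: h=10, slot 10 empty -> index 10.
Insert 969: h=1, slot 1 empty -> index 1.
Table: [-, 969, -, 916, 751, 278, 971, 773, -, -, 802]
Lookup 971: h=3, probe 3,4,5,6 → found at 6.

4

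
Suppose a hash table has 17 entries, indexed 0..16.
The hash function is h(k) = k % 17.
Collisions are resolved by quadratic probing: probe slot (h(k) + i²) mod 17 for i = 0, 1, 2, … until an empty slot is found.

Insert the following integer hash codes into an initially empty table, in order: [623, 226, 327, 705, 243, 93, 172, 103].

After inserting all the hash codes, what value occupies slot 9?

Insert 623: h=11, slot 11 empty => index 11.
Insert 226: h=5, slot 5 empty => index 5.
Insert 327: h=4, slot 4 empty => index 4.
Insert 705: h=8, slot 8 empty => index 8.
Insert 243: h=5, slot 5 occupied => index 6.
Insert 93: h=8, slot 8 occupied => index 9.
Insert 172: h=2, slot 2 empty => index 2.
Insert 103: h=1, slot 1 empty => index 1.
Table: [_, 103, 172, _, 327, 226, 243, _, 705, 93, _, 623, _, _, _, _, _]

93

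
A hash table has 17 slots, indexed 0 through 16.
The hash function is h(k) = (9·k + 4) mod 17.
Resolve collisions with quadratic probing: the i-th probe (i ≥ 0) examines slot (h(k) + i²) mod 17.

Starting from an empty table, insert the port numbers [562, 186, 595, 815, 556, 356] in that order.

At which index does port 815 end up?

Insert 562: h=13, slot 13 empty -> index 13.
Insert 186: h=12, slot 12 empty -> index 12.
Insert 595: h=4, slot 4 empty -> index 4.
Insert 815: h=12, slots 12,13 occupied -> index 16.
Insert 556: h=10, slot 10 empty -> index 10.
Insert 356: h=12, slots 12,13,16,4 occupied -> index 11.
Table: [∅, ∅, ∅, ∅, 595, ∅, ∅, ∅, ∅, ∅, 556, 356, 186, 562, ∅, ∅, 815]

16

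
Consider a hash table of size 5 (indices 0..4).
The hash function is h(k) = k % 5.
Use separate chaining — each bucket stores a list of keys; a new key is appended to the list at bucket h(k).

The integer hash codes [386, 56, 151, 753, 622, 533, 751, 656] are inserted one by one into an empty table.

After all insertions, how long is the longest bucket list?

Insert 386: h=1, bucket 1 empty → new chain.
Insert 56: h=1, bucket 1 nonempty → append to chain.
Insert 151: h=1, bucket 1 nonempty → append to chain.
Insert 753: h=3, bucket 3 empty → new chain.
Insert 622: h=2, bucket 2 empty → new chain.
Insert 533: h=3, bucket 3 nonempty → append to chain.
Insert 751: h=1, bucket 1 nonempty → append to chain.
Insert 656: h=1, bucket 1 nonempty → append to chain.
Final buckets:
0: —
1: 386 -> 56 -> 151 -> 751 -> 656
2: 622
3: 753 -> 533
4: —

5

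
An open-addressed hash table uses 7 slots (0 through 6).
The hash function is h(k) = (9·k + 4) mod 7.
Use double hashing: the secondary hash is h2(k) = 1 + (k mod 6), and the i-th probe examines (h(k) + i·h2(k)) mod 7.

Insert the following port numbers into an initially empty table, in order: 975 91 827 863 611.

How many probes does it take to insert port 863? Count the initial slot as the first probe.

2

Insert 975: h=1, slot 1 empty => index 1.
Insert 91: h=4, slot 4 empty => index 4.
Insert 827: h=6, slot 6 empty => index 6.
Insert 863: h=1, h2=6, slot 1 occupied => index 0.
Insert 611: h=1, h2=6, slots 1,0,6 occupied => index 5.
Table: [863, 975, _, _, 91, 611, 827]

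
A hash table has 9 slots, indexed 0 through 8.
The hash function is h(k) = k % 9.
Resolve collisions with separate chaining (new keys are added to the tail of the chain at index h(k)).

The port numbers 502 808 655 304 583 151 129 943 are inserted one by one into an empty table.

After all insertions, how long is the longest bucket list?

7

Insert 502: h=7, bucket 7 empty → new chain.
Insert 808: h=7, bucket 7 nonempty → append to chain.
Insert 655: h=7, bucket 7 nonempty → append to chain.
Insert 304: h=7, bucket 7 nonempty → append to chain.
Insert 583: h=7, bucket 7 nonempty → append to chain.
Insert 151: h=7, bucket 7 nonempty → append to chain.
Insert 129: h=3, bucket 3 empty → new chain.
Insert 943: h=7, bucket 7 nonempty → append to chain.
Final buckets:
0: —
1: —
2: —
3: 129
4: —
5: —
6: —
7: 502 -> 808 -> 655 -> 304 -> 583 -> 151 -> 943
8: —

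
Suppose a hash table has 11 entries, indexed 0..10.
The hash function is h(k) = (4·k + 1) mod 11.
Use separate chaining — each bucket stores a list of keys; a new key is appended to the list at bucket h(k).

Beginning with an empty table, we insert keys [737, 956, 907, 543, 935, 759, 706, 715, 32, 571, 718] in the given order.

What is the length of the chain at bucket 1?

4

Insert 737: h=1, bucket 1 empty → new chain.
Insert 956: h=8, bucket 8 empty → new chain.
Insert 907: h=10, bucket 10 empty → new chain.
Insert 543: h=6, bucket 6 empty → new chain.
Insert 935: h=1, bucket 1 nonempty → append to chain.
Insert 759: h=1, bucket 1 nonempty → append to chain.
Insert 706: h=9, bucket 9 empty → new chain.
Insert 715: h=1, bucket 1 nonempty → append to chain.
Insert 32: h=8, bucket 8 nonempty → append to chain.
Insert 571: h=8, bucket 8 nonempty → append to chain.
Insert 718: h=2, bucket 2 empty → new chain.
Final buckets:
0: _
1: 737 -> 935 -> 759 -> 715
2: 718
3: _
4: _
5: _
6: 543
7: _
8: 956 -> 32 -> 571
9: 706
10: 907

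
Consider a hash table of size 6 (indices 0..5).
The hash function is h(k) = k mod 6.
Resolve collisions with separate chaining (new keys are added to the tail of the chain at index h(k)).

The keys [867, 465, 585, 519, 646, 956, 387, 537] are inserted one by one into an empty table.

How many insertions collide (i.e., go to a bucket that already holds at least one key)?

5

867 -> bucket 3
465 -> bucket 3 (collision)
585 -> bucket 3 (collision)
519 -> bucket 3 (collision)
646 -> bucket 4
956 -> bucket 2
387 -> bucket 3 (collision)
537 -> bucket 3 (collision)
Final buckets:
0: -
1: -
2: 956
3: 867 -> 465 -> 585 -> 519 -> 387 -> 537
4: 646
5: -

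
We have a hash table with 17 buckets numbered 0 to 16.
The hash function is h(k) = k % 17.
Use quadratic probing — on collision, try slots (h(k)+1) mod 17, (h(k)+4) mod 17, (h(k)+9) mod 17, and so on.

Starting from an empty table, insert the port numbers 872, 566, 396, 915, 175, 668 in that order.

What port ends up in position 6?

566

Insert 872: h=5, slot 5 empty → index 5.
Insert 566: h=5, slot 5 occupied → index 6.
Insert 396: h=5, slots 5,6 occupied → index 9.
Insert 915: h=14, slot 14 empty → index 14.
Insert 175: h=5, slots 5,6,9,14 occupied → index 4.
Insert 668: h=5, slots 5,6,9,14,4 occupied → index 13.
Table: [_, _, _, _, 175, 872, 566, _, _, 396, _, _, _, 668, 915, _, _]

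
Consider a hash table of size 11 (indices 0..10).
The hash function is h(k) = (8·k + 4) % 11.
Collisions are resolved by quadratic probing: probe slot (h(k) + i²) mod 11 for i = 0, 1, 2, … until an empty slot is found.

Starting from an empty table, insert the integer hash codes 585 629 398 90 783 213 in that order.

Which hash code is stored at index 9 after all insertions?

585

585: h=9 -> slot 9
629: h=9, probe 9,10 -> slot 10
398: h=9, probe 9,10,2 -> slot 2
90: h=9, probe 9,10,2,7 -> slot 7
783: h=9, probe 9,10,2,7,3 -> slot 3
213: h=3, probe 3,4 -> slot 4
Table: [—, —, 398, 783, 213, —, —, 90, —, 585, 629]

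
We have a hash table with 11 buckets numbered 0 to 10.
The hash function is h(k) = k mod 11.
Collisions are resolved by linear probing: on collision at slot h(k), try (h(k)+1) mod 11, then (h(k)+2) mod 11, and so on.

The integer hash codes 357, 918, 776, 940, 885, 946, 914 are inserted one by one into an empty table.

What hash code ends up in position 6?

Insert 357: h=5, slot 5 empty => index 5.
Insert 918: h=5, slot 5 occupied => index 6.
Insert 776: h=6, slot 6 occupied => index 7.
Insert 940: h=5, slots 5,6,7 occupied => index 8.
Insert 885: h=5, slots 5,6,7,8 occupied => index 9.
Insert 946: h=0, slot 0 empty => index 0.
Insert 914: h=1, slot 1 empty => index 1.
Table: [946, 914, —, —, —, 357, 918, 776, 940, 885, —]

918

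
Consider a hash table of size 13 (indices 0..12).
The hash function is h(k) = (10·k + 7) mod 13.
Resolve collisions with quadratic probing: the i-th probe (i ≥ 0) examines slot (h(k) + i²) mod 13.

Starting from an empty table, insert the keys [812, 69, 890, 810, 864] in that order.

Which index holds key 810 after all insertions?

812 hashes to 2; slot 2 is free → place at 2.
69 hashes to 8; slot 8 is free → place at 8.
890 hashes to 2; 2 taken → place at 3.
810 hashes to 8; 8 taken → place at 9.
864 hashes to 2; 2,3 taken → place at 6.
Table: [-, -, 812, 890, -, -, 864, -, 69, 810, -, -, -]

9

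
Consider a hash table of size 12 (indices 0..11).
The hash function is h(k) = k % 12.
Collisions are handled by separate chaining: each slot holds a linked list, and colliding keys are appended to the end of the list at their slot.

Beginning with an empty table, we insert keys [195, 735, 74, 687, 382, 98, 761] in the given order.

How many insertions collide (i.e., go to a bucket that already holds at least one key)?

3

195 -> bucket 3
735 -> bucket 3 (collision)
74 -> bucket 2
687 -> bucket 3 (collision)
382 -> bucket 10
98 -> bucket 2 (collision)
761 -> bucket 5
Final buckets:
0: —
1: —
2: 74 -> 98
3: 195 -> 735 -> 687
4: —
5: 761
6: —
7: —
8: —
9: —
10: 382
11: —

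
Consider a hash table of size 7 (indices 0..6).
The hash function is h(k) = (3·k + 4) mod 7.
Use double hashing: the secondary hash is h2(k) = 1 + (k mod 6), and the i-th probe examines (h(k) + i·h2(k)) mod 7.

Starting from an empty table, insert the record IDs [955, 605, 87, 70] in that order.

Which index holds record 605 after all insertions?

955 hashes to 6; slot 6 is free → place at 6.
605 hashes to 6, h2=6; 6 taken → place at 5.
87 hashes to 6, h2=4; 6 taken → place at 3.
70 hashes to 4; slot 4 is free → place at 4.
Table: [-, -, -, 87, 70, 605, 955]

5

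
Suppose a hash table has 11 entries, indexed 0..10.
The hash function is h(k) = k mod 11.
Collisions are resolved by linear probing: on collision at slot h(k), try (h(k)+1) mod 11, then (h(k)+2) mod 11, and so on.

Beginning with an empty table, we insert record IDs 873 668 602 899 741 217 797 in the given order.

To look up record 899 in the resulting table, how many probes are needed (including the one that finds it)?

3

Insert 873: h=4, slot 4 empty → index 4.
Insert 668: h=8, slot 8 empty → index 8.
Insert 602: h=8, slot 8 occupied → index 9.
Insert 899: h=8, slots 8,9 occupied → index 10.
Insert 741: h=4, slot 4 occupied → index 5.
Insert 217: h=8, slots 8,9,10 occupied → index 0.
Insert 797: h=5, slot 5 occupied → index 6.
Table: [217, _, _, _, 873, 741, 797, _, 668, 602, 899]
Lookup 899: h=8, probe 8,9,10 → found at 10.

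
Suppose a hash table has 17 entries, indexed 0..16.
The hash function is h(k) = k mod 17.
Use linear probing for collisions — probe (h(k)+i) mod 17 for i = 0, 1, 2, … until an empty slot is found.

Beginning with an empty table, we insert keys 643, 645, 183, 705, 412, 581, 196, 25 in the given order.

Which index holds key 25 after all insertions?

10

643: h=14 => slot 14
645: h=16 => slot 16
183: h=13 => slot 13
705: h=8 => slot 8
412: h=4 => slot 4
581: h=3 => slot 3
196: h=9 => slot 9
25: h=8, probe 8,9,10 => slot 10
Table: [., ., ., 581, 412, ., ., ., 705, 196, 25, ., ., 183, 643, ., 645]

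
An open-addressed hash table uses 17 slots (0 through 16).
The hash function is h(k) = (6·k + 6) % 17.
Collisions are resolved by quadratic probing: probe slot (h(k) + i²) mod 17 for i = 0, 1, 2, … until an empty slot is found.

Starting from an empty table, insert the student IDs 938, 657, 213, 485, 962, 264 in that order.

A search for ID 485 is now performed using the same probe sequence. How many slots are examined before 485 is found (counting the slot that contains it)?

Insert 938: h=7, slot 7 empty → index 7.
Insert 657: h=4, slot 4 empty → index 4.
Insert 213: h=9, slot 9 empty → index 9.
Insert 485: h=9, slot 9 occupied → index 10.
Insert 962: h=15, slot 15 empty → index 15.
Insert 264: h=9, slots 9,10 occupied → index 13.
Table: [∅, ∅, ∅, ∅, 657, ∅, ∅, 938, ∅, 213, 485, ∅, ∅, 264, ∅, 962, ∅]
Lookup 485: h=9, probe 9,10 → found at 10.

2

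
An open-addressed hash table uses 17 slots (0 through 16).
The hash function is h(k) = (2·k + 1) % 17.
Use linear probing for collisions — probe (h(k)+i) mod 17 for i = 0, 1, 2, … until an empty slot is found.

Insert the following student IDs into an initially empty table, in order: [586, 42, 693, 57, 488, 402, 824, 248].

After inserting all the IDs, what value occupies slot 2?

824

586 hashes to 0; slot 0 is free → place at 0.
42 hashes to 0; 0 taken → place at 1.
693 hashes to 10; slot 10 is free → place at 10.
57 hashes to 13; slot 13 is free → place at 13.
488 hashes to 8; slot 8 is free → place at 8.
402 hashes to 6; slot 6 is free → place at 6.
824 hashes to 0; 0,1 taken → place at 2.
248 hashes to 4; slot 4 is free → place at 4.
Table: [586, 42, 824, ∅, 248, ∅, 402, ∅, 488, ∅, 693, ∅, ∅, 57, ∅, ∅, ∅]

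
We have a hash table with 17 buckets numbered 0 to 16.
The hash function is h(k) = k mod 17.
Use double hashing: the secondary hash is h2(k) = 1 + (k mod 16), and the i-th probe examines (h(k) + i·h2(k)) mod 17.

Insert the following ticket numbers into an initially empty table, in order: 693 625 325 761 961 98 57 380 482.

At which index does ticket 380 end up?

11

Insert 693: h=13, slot 13 empty → index 13.
Insert 625: h=13, h2=2, slot 13 occupied → index 15.
Insert 325: h=2, slot 2 empty → index 2.
Insert 761: h=13, h2=10, slot 13 occupied → index 6.
Insert 961: h=9, slot 9 empty → index 9.
Insert 98: h=13, h2=3, slot 13 occupied → index 16.
Insert 57: h=6, h2=10, slots 6,16,9,2 occupied → index 12.
Insert 380: h=6, h2=13, slots 6,2,15 occupied → index 11.
Insert 482: h=6, h2=3, slots 6,9,12,15 occupied → index 1.
Table: [-, 482, 325, -, -, -, 761, -, -, 961, -, 380, 57, 693, -, 625, 98]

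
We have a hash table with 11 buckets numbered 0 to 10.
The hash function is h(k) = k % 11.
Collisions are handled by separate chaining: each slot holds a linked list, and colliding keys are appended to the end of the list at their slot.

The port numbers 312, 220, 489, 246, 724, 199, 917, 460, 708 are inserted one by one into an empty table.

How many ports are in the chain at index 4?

4

312 -> bucket 4
220 -> bucket 0
489 -> bucket 5
246 -> bucket 4 (collision)
724 -> bucket 9
199 -> bucket 1
917 -> bucket 4 (collision)
460 -> bucket 9 (collision)
708 -> bucket 4 (collision)
Final buckets:
0: 220
1: 199
2: -
3: -
4: 312 -> 246 -> 917 -> 708
5: 489
6: -
7: -
8: -
9: 724 -> 460
10: -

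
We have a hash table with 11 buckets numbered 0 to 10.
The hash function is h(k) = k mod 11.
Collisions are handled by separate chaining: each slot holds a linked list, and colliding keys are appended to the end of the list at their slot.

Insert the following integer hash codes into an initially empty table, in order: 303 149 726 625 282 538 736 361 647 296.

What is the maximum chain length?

303 → bucket 6
149 → bucket 6 (collision)
726 → bucket 0
625 → bucket 9
282 → bucket 7
538 → bucket 10
736 → bucket 10 (collision)
361 → bucket 9 (collision)
647 → bucket 9 (collision)
296 → bucket 10 (collision)
Final buckets:
0: 726
1: _
2: _
3: _
4: _
5: _
6: 303 -> 149
7: 282
8: _
9: 625 -> 361 -> 647
10: 538 -> 736 -> 296

3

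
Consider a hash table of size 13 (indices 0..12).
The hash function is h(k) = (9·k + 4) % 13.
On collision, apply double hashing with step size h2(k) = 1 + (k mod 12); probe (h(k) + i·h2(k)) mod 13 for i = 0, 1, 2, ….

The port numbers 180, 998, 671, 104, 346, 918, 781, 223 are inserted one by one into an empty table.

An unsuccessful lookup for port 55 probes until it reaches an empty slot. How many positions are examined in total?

180 hashes to 12; slot 12 is free => place at 12.
998 hashes to 3; slot 3 is free => place at 3.
671 hashes to 11; slot 11 is free => place at 11.
104 hashes to 4; slot 4 is free => place at 4.
346 hashes to 11, h2=11; 11 taken => place at 9.
918 hashes to 11, h2=7; 11 taken => place at 5.
781 hashes to 0; slot 0 is free => place at 0.
223 hashes to 9, h2=8; 9,4,12 taken => place at 7.
Table: [781, ., ., 998, 104, 918, ., 223, ., 346, ., 671, 180]
Lookup 55: h=5, h2=8, probe 5,0,8 → slot 8 empty, not found.

3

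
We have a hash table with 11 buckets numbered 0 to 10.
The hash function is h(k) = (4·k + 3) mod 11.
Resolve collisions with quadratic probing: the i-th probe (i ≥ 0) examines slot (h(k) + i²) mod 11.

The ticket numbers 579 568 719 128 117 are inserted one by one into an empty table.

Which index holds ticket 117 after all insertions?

Insert 579: h=9, slot 9 empty => index 9.
Insert 568: h=9, slot 9 occupied => index 10.
Insert 719: h=8, slot 8 empty => index 8.
Insert 128: h=9, slots 9,10 occupied => index 2.
Insert 117: h=9, slots 9,10,2 occupied => index 7.
Table: [., ., 128, ., ., ., ., 117, 719, 579, 568]

7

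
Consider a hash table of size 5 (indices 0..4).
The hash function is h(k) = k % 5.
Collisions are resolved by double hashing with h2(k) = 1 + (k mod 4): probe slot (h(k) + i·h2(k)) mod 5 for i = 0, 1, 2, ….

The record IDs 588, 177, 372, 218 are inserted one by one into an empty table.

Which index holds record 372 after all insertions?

4

588 hashes to 3; slot 3 is free → place at 3.
177 hashes to 2; slot 2 is free → place at 2.
372 hashes to 2, h2=1; 2,3 taken → place at 4.
218 hashes to 3, h2=3; 3 taken → place at 1.
Table: [—, 218, 177, 588, 372]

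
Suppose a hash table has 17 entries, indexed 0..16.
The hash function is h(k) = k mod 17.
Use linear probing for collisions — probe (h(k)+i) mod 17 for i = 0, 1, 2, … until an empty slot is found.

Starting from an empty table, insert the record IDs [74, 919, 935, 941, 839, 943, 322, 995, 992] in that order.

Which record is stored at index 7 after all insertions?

74 hashes to 6; slot 6 is free -> place at 6.
919 hashes to 1; slot 1 is free -> place at 1.
935 hashes to 0; slot 0 is free -> place at 0.
941 hashes to 6; 6 taken -> place at 7.
839 hashes to 6; 6,7 taken -> place at 8.
943 hashes to 8; 8 taken -> place at 9.
322 hashes to 16; slot 16 is free -> place at 16.
995 hashes to 9; 9 taken -> place at 10.
992 hashes to 6; 6,7,8,9,10 taken -> place at 11.
Table: [935, 919, _, _, _, _, 74, 941, 839, 943, 995, 992, _, _, _, _, 322]

941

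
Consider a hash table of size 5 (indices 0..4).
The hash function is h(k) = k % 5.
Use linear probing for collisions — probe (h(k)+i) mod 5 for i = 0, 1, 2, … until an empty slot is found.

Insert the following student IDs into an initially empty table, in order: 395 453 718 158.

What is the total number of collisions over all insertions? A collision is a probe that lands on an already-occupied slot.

395: h=0 => slot 0
453: h=3 => slot 3
718: h=3, probe 3,4 => slot 4
158: h=3, probe 3,4,0,1 => slot 1
Table: [395, 158, ∅, 453, 718]

4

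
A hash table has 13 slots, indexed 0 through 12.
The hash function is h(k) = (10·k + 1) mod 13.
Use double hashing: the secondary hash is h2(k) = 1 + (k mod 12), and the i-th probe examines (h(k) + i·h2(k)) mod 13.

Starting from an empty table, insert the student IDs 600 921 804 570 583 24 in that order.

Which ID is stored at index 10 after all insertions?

600 hashes to 8; slot 8 is free -> place at 8.
921 hashes to 7; slot 7 is free -> place at 7.
804 hashes to 7, h2=1; 7,8 taken -> place at 9.
570 hashes to 7, h2=7; 7 taken -> place at 1.
583 hashes to 7, h2=8; 7 taken -> place at 2.
24 hashes to 7, h2=1; 7,8,9 taken -> place at 10.
Table: [∅, 570, 583, ∅, ∅, ∅, ∅, 921, 600, 804, 24, ∅, ∅]

24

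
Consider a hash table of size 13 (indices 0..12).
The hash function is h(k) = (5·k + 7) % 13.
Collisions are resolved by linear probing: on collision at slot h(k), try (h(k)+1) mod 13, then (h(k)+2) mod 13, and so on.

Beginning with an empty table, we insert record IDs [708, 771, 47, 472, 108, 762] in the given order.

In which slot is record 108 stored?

708 hashes to 11; slot 11 is free → place at 11.
771 hashes to 1; slot 1 is free → place at 1.
47 hashes to 8; slot 8 is free → place at 8.
472 hashes to 1; 1 taken → place at 2.
108 hashes to 1; 1,2 taken → place at 3.
762 hashes to 8; 8 taken → place at 9.
Table: [—, 771, 472, 108, —, —, —, —, 47, 762, —, 708, —]

3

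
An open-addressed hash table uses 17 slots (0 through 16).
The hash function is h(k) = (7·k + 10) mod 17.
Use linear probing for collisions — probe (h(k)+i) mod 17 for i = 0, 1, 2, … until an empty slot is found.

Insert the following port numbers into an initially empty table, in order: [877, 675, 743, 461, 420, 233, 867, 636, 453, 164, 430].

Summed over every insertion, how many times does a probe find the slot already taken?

16

877 hashes to 12; slot 12 is free -> place at 12.
675 hashes to 9; slot 9 is free -> place at 9.
743 hashes to 9; 9 taken -> place at 10.
461 hashes to 7; slot 7 is free -> place at 7.
420 hashes to 9; 9,10 taken -> place at 11.
233 hashes to 9; 9,10,11,12 taken -> place at 13.
867 hashes to 10; 10,11,12,13 taken -> place at 14.
636 hashes to 8; slot 8 is free -> place at 8.
453 hashes to 2; slot 2 is free -> place at 2.
164 hashes to 2; 2 taken -> place at 3.
430 hashes to 11; 11,12,13,14 taken -> place at 15.
Table: [∅, ∅, 453, 164, ∅, ∅, ∅, 461, 636, 675, 743, 420, 877, 233, 867, 430, ∅]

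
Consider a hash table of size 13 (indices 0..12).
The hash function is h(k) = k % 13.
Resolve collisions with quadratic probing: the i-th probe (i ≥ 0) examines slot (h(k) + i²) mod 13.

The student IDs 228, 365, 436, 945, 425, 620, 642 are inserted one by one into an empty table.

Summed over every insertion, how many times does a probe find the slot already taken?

228: h=7 => slot 7
365: h=1 => slot 1
436: h=7, probe 7,8 => slot 8
945: h=9 => slot 9
425: h=9, probe 9,10 => slot 10
620: h=9, probe 9,10,0 => slot 0
642: h=5 => slot 5
Table: [620, 365, ∅, ∅, ∅, 642, ∅, 228, 436, 945, 425, ∅, ∅]

4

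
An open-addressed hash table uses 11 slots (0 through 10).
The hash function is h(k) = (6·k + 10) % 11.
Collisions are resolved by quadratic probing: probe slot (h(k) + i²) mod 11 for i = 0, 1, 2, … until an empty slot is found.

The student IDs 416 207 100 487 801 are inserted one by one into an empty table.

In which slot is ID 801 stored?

2

416 hashes to 9; slot 9 is free -> place at 9.
207 hashes to 9; 9 taken -> place at 10.
100 hashes to 5; slot 5 is free -> place at 5.
487 hashes to 6; slot 6 is free -> place at 6.
801 hashes to 9; 9,10 taken -> place at 2.
Table: [-, -, 801, -, -, 100, 487, -, -, 416, 207]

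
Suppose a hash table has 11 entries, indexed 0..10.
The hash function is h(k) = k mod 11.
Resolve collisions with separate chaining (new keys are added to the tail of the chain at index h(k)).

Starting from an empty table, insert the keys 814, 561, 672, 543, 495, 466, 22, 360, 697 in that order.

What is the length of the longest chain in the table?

4

Insert 814: h=0, bucket 0 empty → new chain.
Insert 561: h=0, bucket 0 nonempty → append to chain.
Insert 672: h=1, bucket 1 empty → new chain.
Insert 543: h=4, bucket 4 empty → new chain.
Insert 495: h=0, bucket 0 nonempty → append to chain.
Insert 466: h=4, bucket 4 nonempty → append to chain.
Insert 22: h=0, bucket 0 nonempty → append to chain.
Insert 360: h=8, bucket 8 empty → new chain.
Insert 697: h=4, bucket 4 nonempty → append to chain.
Final buckets:
0: 814 -> 561 -> 495 -> 22
1: 672
2: _
3: _
4: 543 -> 466 -> 697
5: _
6: _
7: _
8: 360
9: _
10: _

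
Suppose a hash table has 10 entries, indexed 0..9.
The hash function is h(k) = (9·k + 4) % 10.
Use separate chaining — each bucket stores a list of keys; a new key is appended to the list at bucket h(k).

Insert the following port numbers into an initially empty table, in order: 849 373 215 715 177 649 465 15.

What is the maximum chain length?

4

849 -> bucket 5
373 -> bucket 1
215 -> bucket 9
715 -> bucket 9 (collision)
177 -> bucket 7
649 -> bucket 5 (collision)
465 -> bucket 9 (collision)
15 -> bucket 9 (collision)
Final buckets:
0: —
1: 373
2: —
3: —
4: —
5: 849 -> 649
6: —
7: 177
8: —
9: 215 -> 715 -> 465 -> 15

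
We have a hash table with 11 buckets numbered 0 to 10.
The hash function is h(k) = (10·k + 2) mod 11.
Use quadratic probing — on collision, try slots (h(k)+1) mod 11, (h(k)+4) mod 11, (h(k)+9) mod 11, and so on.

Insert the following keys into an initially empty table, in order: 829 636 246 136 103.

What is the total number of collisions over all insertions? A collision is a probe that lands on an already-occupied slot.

829: h=9 -> slot 9
636: h=4 -> slot 4
246: h=9, probe 9,10 -> slot 10
136: h=9, probe 9,10,2 -> slot 2
103: h=9, probe 9,10,2,7 -> slot 7
Table: [∅, ∅, 136, ∅, 636, ∅, ∅, 103, ∅, 829, 246]

6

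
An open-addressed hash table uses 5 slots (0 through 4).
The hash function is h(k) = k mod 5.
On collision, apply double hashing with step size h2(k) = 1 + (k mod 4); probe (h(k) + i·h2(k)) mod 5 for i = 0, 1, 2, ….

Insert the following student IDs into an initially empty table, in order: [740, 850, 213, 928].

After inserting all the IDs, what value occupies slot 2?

213

Insert 740: h=0, slot 0 empty -> index 0.
Insert 850: h=0, h2=3, slot 0 occupied -> index 3.
Insert 213: h=3, h2=2, slots 3,0 occupied -> index 2.
Insert 928: h=3, h2=1, slot 3 occupied -> index 4.
Table: [740, ., 213, 850, 928]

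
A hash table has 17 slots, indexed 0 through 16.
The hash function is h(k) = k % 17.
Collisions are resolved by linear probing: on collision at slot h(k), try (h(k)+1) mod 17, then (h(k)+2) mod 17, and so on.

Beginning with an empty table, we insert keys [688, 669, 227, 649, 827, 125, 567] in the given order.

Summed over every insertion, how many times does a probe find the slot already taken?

8

Insert 688: h=8, slot 8 empty => index 8.
Insert 669: h=6, slot 6 empty => index 6.
Insert 227: h=6, slot 6 occupied => index 7.
Insert 649: h=3, slot 3 empty => index 3.
Insert 827: h=11, slot 11 empty => index 11.
Insert 125: h=6, slots 6,7,8 occupied => index 9.
Insert 567: h=6, slots 6,7,8,9 occupied => index 10.
Table: [∅, ∅, ∅, 649, ∅, ∅, 669, 227, 688, 125, 567, 827, ∅, ∅, ∅, ∅, ∅]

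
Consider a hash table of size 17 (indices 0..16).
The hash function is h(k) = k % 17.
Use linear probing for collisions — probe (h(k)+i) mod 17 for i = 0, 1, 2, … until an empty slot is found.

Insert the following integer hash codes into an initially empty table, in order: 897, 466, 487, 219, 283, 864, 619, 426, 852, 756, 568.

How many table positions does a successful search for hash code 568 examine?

4

Insert 897: h=13, slot 13 empty -> index 13.
Insert 466: h=7, slot 7 empty -> index 7.
Insert 487: h=11, slot 11 empty -> index 11.
Insert 219: h=15, slot 15 empty -> index 15.
Insert 283: h=11, slot 11 occupied -> index 12.
Insert 864: h=14, slot 14 empty -> index 14.
Insert 619: h=7, slot 7 occupied -> index 8.
Insert 426: h=1, slot 1 empty -> index 1.
Insert 852: h=2, slot 2 empty -> index 2.
Insert 756: h=8, slot 8 occupied -> index 9.
Insert 568: h=7, slots 7,8,9 occupied -> index 10.
Table: [., 426, 852, ., ., ., ., 466, 619, 756, 568, 487, 283, 897, 864, 219, .]
Lookup 568: h=7, probe 7,8,9,10 → found at 10.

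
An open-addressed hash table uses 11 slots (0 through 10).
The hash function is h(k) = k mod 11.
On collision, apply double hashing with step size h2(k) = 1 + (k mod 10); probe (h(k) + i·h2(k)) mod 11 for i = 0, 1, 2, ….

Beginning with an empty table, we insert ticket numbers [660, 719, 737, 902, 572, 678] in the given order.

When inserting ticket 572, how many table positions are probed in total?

Insert 660: h=0, slot 0 empty => index 0.
Insert 719: h=4, slot 4 empty => index 4.
Insert 737: h=0, h2=8, slot 0 occupied => index 8.
Insert 902: h=0, h2=3, slot 0 occupied => index 3.
Insert 572: h=0, h2=3, slots 0,3 occupied => index 6.
Insert 678: h=7, slot 7 empty => index 7.
Table: [660, ., ., 902, 719, ., 572, 678, 737, ., .]

3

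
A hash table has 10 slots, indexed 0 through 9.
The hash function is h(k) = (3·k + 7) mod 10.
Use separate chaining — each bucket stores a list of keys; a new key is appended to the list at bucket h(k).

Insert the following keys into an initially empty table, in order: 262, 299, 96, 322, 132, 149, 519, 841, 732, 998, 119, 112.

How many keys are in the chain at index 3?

Insert 262: h=3, bucket 3 empty → new chain.
Insert 299: h=4, bucket 4 empty → new chain.
Insert 96: h=5, bucket 5 empty → new chain.
Insert 322: h=3, bucket 3 nonempty → append to chain.
Insert 132: h=3, bucket 3 nonempty → append to chain.
Insert 149: h=4, bucket 4 nonempty → append to chain.
Insert 519: h=4, bucket 4 nonempty → append to chain.
Insert 841: h=0, bucket 0 empty → new chain.
Insert 732: h=3, bucket 3 nonempty → append to chain.
Insert 998: h=1, bucket 1 empty → new chain.
Insert 119: h=4, bucket 4 nonempty → append to chain.
Insert 112: h=3, bucket 3 nonempty → append to chain.
Final buckets:
0: 841
1: 998
2: -
3: 262 -> 322 -> 132 -> 732 -> 112
4: 299 -> 149 -> 519 -> 119
5: 96
6: -
7: -
8: -
9: -

5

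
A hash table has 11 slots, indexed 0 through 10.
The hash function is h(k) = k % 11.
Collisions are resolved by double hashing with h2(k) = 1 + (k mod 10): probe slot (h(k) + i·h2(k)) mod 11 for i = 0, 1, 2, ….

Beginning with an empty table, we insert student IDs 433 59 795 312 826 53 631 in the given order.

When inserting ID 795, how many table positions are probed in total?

433 hashes to 4; slot 4 is free → place at 4.
59 hashes to 4, h2=10; 4 taken → place at 3.
795 hashes to 3, h2=6; 3 taken → place at 9.
312 hashes to 4, h2=3; 4 taken → place at 7.
826 hashes to 1; slot 1 is free → place at 1.
53 hashes to 9, h2=4; 9 taken → place at 2.
631 hashes to 4, h2=2; 4 taken → place at 6.
Table: [_, 826, 53, 59, 433, _, 631, 312, _, 795, _]

2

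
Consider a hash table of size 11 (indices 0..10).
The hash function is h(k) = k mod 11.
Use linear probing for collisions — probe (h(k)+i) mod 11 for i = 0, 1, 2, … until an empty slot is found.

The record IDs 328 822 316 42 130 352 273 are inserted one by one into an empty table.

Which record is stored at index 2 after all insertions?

328 hashes to 9; slot 9 is free → place at 9.
822 hashes to 8; slot 8 is free → place at 8.
316 hashes to 8; 8,9 taken → place at 10.
42 hashes to 9; 9,10 taken → place at 0.
130 hashes to 9; 9,10,0 taken → place at 1.
352 hashes to 0; 0,1 taken → place at 2.
273 hashes to 9; 9,10,0,1,2 taken → place at 3.
Table: [42, 130, 352, 273, -, -, -, -, 822, 328, 316]

352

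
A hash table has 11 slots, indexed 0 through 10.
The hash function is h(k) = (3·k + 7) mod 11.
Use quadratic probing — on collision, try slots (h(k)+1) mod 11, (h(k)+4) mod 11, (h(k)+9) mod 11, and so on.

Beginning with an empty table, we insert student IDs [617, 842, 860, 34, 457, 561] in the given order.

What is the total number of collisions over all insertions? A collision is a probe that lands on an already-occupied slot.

2

617: h=10 => slot 10
842: h=3 => slot 3
860: h=2 => slot 2
34: h=10, probe 10,0 => slot 0
457: h=3, probe 3,4 => slot 4
561: h=7 => slot 7
Table: [34, _, 860, 842, 457, _, _, 561, _, _, 617]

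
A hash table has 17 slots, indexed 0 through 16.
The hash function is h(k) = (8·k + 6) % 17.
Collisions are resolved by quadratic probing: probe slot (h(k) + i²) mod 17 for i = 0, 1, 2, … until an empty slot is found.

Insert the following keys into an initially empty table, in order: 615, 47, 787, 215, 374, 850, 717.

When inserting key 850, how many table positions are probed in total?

2

615: h=13 -> slot 13
47: h=8 -> slot 8
787: h=12 -> slot 12
215: h=9 -> slot 9
374: h=6 -> slot 6
850: h=6, probe 6,7 -> slot 7
717: h=13, probe 13,14 -> slot 14
Table: [., ., ., ., ., ., 374, 850, 47, 215, ., ., 787, 615, 717, ., .]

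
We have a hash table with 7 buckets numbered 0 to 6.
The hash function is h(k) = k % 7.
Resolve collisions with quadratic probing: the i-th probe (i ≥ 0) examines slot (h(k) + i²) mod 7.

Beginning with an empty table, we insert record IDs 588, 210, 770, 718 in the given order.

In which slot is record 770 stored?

588: h=0 => slot 0
210: h=0, probe 0,1 => slot 1
770: h=0, probe 0,1,4 => slot 4
718: h=4, probe 4,5 => slot 5
Table: [588, 210, _, _, 770, 718, _]

4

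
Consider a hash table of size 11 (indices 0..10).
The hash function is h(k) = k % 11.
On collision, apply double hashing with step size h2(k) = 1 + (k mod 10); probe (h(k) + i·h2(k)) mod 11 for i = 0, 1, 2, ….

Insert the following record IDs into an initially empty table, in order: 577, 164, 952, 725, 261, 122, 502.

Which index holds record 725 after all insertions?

577 hashes to 5; slot 5 is free => place at 5.
164 hashes to 10; slot 10 is free => place at 10.
952 hashes to 6; slot 6 is free => place at 6.
725 hashes to 10, h2=6; 10,5 taken => place at 0.
261 hashes to 8; slot 8 is free => place at 8.
122 hashes to 1; slot 1 is free => place at 1.
502 hashes to 7; slot 7 is free => place at 7.
Table: [725, 122, ., ., ., 577, 952, 502, 261, ., 164]

0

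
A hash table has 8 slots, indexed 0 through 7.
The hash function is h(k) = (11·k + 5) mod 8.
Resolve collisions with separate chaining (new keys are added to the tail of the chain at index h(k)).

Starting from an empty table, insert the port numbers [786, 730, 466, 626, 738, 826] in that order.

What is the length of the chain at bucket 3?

Insert 786: h=3, bucket 3 empty → new chain.
Insert 730: h=3, bucket 3 nonempty → append to chain.
Insert 466: h=3, bucket 3 nonempty → append to chain.
Insert 626: h=3, bucket 3 nonempty → append to chain.
Insert 738: h=3, bucket 3 nonempty → append to chain.
Insert 826: h=3, bucket 3 nonempty → append to chain.
Final buckets:
0: ∅
1: ∅
2: ∅
3: 786 -> 730 -> 466 -> 626 -> 738 -> 826
4: ∅
5: ∅
6: ∅
7: ∅

6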